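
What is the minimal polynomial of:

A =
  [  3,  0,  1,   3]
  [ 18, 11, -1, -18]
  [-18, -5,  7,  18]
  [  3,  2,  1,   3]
x^3 - 18*x^2 + 108*x - 216

The characteristic polynomial is χ_A(x) = (x - 6)^4, so the eigenvalues are known. The minimal polynomial is
  m_A(x) = Π_λ (x − λ)^{k_λ}
where k_λ is the size of the *largest* Jordan block for λ (equivalently, the smallest k with (A − λI)^k v = 0 for every generalised eigenvector v of λ).

  λ = 6: largest Jordan block has size 3, contributing (x − 6)^3

So m_A(x) = (x - 6)^3 = x^3 - 18*x^2 + 108*x - 216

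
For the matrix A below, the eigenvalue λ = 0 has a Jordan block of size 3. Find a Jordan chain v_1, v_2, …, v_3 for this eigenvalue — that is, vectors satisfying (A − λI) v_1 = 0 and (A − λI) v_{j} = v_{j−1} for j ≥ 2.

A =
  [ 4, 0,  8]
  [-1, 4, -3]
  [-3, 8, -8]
A Jordan chain for λ = 0 of length 3:
v_1 = (-8, 1, 4)ᵀ
v_2 = (4, -1, -3)ᵀ
v_3 = (1, 0, 0)ᵀ

Let N = A − (0)·I. We want v_3 with N^3 v_3 = 0 but N^2 v_3 ≠ 0; then v_{j-1} := N · v_j for j = 3, …, 2.

Pick v_3 = (1, 0, 0)ᵀ.
Then v_2 = N · v_3 = (4, -1, -3)ᵀ.
Then v_1 = N · v_2 = (-8, 1, 4)ᵀ.

Sanity check: (A − (0)·I) v_1 = (0, 0, 0)ᵀ = 0. ✓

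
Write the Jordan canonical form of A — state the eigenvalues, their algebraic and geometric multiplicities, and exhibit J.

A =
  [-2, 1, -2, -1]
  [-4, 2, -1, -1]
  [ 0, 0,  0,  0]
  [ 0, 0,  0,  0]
J_3(0) ⊕ J_1(0)

The characteristic polynomial is
  det(x·I − A) = x^4

Eigenvalues and multiplicities (the geometric multiplicity of λ is n − rank(A − λI), which equals the number of Jordan blocks for λ):
  λ = 0: algebraic multiplicity = 4, geometric multiplicity = 2

Determining the block sizes for each eigenvalue:
  λ = 0: with am = 4 and gm = 2, the partition is not yet determined (e.g. several partitions of 4 into 2 parts exist). Let N = A − (0)·I. Computing rank(N^1) = 2, rank(N^2) = 1, rank(N^3) = 0; the number of blocks of size ≥ j is rank(N^{j−1}) − rank(N^j), giving [2, 1, 1]. So we have 1 block(s) of size 3, 1 block(s) of size 1 → block sizes [3, 1]

Assembling the blocks gives a Jordan form
J =
  [0, 1, 0, 0]
  [0, 0, 1, 0]
  [0, 0, 0, 0]
  [0, 0, 0, 0]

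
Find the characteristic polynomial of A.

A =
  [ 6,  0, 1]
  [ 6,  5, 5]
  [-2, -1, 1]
x^3 - 12*x^2 + 48*x - 64

Expanding det(x·I − A) (e.g. by cofactor expansion or by noting that A is similar to its Jordan form J, which has the same characteristic polynomial as A) gives
  χ_A(x) = x^3 - 12*x^2 + 48*x - 64
which factors as (x - 4)^3. The eigenvalues (with algebraic multiplicities) are λ = 4 with multiplicity 3.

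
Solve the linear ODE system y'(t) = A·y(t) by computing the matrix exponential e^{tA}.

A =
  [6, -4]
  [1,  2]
e^{tA} =
  [2*t*exp(4*t) + exp(4*t), -4*t*exp(4*t)]
  [t*exp(4*t), -2*t*exp(4*t) + exp(4*t)]

Strategy: write A = P · J · P⁻¹ where J is a Jordan canonical form, so e^{tA} = P · e^{tJ} · P⁻¹, and e^{tJ} can be computed block-by-block.

A has Jordan form
J =
  [4, 1]
  [0, 4]
(up to reordering of blocks).

Per-block formulas:
  For a 2×2 Jordan block J_2(4): exp(t · J_2(4)) = e^(4t)·(I + t·N), where N is the 2×2 nilpotent shift.

After assembling e^{tJ} and conjugating by P, we get:

e^{tA} =
  [2*t*exp(4*t) + exp(4*t), -4*t*exp(4*t)]
  [t*exp(4*t), -2*t*exp(4*t) + exp(4*t)]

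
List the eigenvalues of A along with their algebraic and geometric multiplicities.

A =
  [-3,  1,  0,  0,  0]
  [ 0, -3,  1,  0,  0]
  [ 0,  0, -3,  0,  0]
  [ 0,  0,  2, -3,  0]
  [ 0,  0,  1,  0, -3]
λ = -3: alg = 5, geom = 3

Step 1 — factor the characteristic polynomial to read off the algebraic multiplicities:
  χ_A(x) = (x + 3)^5

Step 2 — compute geometric multiplicities via the rank-nullity identity g(λ) = n − rank(A − λI):
  rank(A − (-3)·I) = 2, so dim ker(A − (-3)·I) = n − 2 = 3

Summary:
  λ = -3: algebraic multiplicity = 5, geometric multiplicity = 3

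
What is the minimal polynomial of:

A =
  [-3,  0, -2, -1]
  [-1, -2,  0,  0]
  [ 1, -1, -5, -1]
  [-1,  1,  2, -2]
x^3 + 9*x^2 + 27*x + 27

The characteristic polynomial is χ_A(x) = (x + 3)^4, so the eigenvalues are known. The minimal polynomial is
  m_A(x) = Π_λ (x − λ)^{k_λ}
where k_λ is the size of the *largest* Jordan block for λ (equivalently, the smallest k with (A − λI)^k v = 0 for every generalised eigenvector v of λ).

  λ = -3: largest Jordan block has size 3, contributing (x + 3)^3

So m_A(x) = (x + 3)^3 = x^3 + 9*x^2 + 27*x + 27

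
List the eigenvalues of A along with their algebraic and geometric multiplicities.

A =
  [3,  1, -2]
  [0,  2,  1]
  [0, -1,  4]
λ = 3: alg = 3, geom = 1

Step 1 — factor the characteristic polynomial to read off the algebraic multiplicities:
  χ_A(x) = (x - 3)^3

Step 2 — compute geometric multiplicities via the rank-nullity identity g(λ) = n − rank(A − λI):
  rank(A − (3)·I) = 2, so dim ker(A − (3)·I) = n − 2 = 1

Summary:
  λ = 3: algebraic multiplicity = 3, geometric multiplicity = 1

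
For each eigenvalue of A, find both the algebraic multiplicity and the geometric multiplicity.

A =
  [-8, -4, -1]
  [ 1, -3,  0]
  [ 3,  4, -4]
λ = -5: alg = 3, geom = 1

Step 1 — factor the characteristic polynomial to read off the algebraic multiplicities:
  χ_A(x) = (x + 5)^3

Step 2 — compute geometric multiplicities via the rank-nullity identity g(λ) = n − rank(A − λI):
  rank(A − (-5)·I) = 2, so dim ker(A − (-5)·I) = n − 2 = 1

Summary:
  λ = -5: algebraic multiplicity = 3, geometric multiplicity = 1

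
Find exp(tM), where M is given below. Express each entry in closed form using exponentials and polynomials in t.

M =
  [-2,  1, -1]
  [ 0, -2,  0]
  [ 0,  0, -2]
e^{tM} =
  [exp(-2*t), t*exp(-2*t), -t*exp(-2*t)]
  [0, exp(-2*t), 0]
  [0, 0, exp(-2*t)]

Strategy: write M = P · J · P⁻¹ where J is a Jordan canonical form, so e^{tM} = P · e^{tJ} · P⁻¹, and e^{tJ} can be computed block-by-block.

M has Jordan form
J =
  [-2,  1,  0]
  [ 0, -2,  0]
  [ 0,  0, -2]
(up to reordering of blocks).

Per-block formulas:
  For a 1×1 block at λ = -2: exp(t · [-2]) = [e^(-2t)].
  For a 2×2 Jordan block J_2(-2): exp(t · J_2(-2)) = e^(-2t)·(I + t·N), where N is the 2×2 nilpotent shift.

After assembling e^{tJ} and conjugating by P, we get:

e^{tM} =
  [exp(-2*t), t*exp(-2*t), -t*exp(-2*t)]
  [0, exp(-2*t), 0]
  [0, 0, exp(-2*t)]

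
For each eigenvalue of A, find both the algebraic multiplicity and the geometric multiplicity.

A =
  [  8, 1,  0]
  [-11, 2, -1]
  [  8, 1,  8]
λ = 6: alg = 3, geom = 1

Step 1 — factor the characteristic polynomial to read off the algebraic multiplicities:
  χ_A(x) = (x - 6)^3

Step 2 — compute geometric multiplicities via the rank-nullity identity g(λ) = n − rank(A − λI):
  rank(A − (6)·I) = 2, so dim ker(A − (6)·I) = n − 2 = 1

Summary:
  λ = 6: algebraic multiplicity = 3, geometric multiplicity = 1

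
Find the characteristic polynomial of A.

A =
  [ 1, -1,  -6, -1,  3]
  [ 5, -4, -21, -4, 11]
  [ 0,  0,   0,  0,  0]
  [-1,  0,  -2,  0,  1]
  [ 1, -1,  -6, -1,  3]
x^5

Expanding det(x·I − A) (e.g. by cofactor expansion or by noting that A is similar to its Jordan form J, which has the same characteristic polynomial as A) gives
  χ_A(x) = x^5
which factors as x^5. The eigenvalues (with algebraic multiplicities) are λ = 0 with multiplicity 5.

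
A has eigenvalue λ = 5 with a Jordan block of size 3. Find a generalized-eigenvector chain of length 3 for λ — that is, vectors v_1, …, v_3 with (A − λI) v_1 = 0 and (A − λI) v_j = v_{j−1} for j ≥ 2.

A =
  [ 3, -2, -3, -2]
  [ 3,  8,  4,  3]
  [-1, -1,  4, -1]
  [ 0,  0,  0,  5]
A Jordan chain for λ = 5 of length 3:
v_1 = (1, -1, 0, 0)ᵀ
v_2 = (-2, 3, -1, 0)ᵀ
v_3 = (1, 0, 0, 0)ᵀ

Let N = A − (5)·I. We want v_3 with N^3 v_3 = 0 but N^2 v_3 ≠ 0; then v_{j-1} := N · v_j for j = 3, …, 2.

Pick v_3 = (1, 0, 0, 0)ᵀ.
Then v_2 = N · v_3 = (-2, 3, -1, 0)ᵀ.
Then v_1 = N · v_2 = (1, -1, 0, 0)ᵀ.

Sanity check: (A − (5)·I) v_1 = (0, 0, 0, 0)ᵀ = 0. ✓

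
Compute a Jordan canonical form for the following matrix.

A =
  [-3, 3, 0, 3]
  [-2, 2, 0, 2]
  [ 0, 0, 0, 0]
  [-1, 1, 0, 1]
J_2(0) ⊕ J_1(0) ⊕ J_1(0)

The characteristic polynomial is
  det(x·I − A) = x^4

Eigenvalues and multiplicities (the geometric multiplicity of λ is n − rank(A − λI), which equals the number of Jordan blocks for λ):
  λ = 0: algebraic multiplicity = 4, geometric multiplicity = 3

Determining the block sizes for each eigenvalue:
  λ = 0: 3 blocks summing to 4 forces exactly one block of size 2 and the rest size 1 → block sizes [2, 1, 1]

Assembling the blocks gives a Jordan form
J =
  [0, 1, 0, 0]
  [0, 0, 0, 0]
  [0, 0, 0, 0]
  [0, 0, 0, 0]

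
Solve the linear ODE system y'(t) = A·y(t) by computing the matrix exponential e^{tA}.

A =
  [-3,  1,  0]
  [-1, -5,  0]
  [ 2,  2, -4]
e^{tA} =
  [t*exp(-4*t) + exp(-4*t), t*exp(-4*t), 0]
  [-t*exp(-4*t), -t*exp(-4*t) + exp(-4*t), 0]
  [2*t*exp(-4*t), 2*t*exp(-4*t), exp(-4*t)]

Strategy: write A = P · J · P⁻¹ where J is a Jordan canonical form, so e^{tA} = P · e^{tJ} · P⁻¹, and e^{tJ} can be computed block-by-block.

A has Jordan form
J =
  [-4,  1,  0]
  [ 0, -4,  0]
  [ 0,  0, -4]
(up to reordering of blocks).

Per-block formulas:
  For a 2×2 Jordan block J_2(-4): exp(t · J_2(-4)) = e^(-4t)·(I + t·N), where N is the 2×2 nilpotent shift.
  For a 1×1 block at λ = -4: exp(t · [-4]) = [e^(-4t)].

After assembling e^{tJ} and conjugating by P, we get:

e^{tA} =
  [t*exp(-4*t) + exp(-4*t), t*exp(-4*t), 0]
  [-t*exp(-4*t), -t*exp(-4*t) + exp(-4*t), 0]
  [2*t*exp(-4*t), 2*t*exp(-4*t), exp(-4*t)]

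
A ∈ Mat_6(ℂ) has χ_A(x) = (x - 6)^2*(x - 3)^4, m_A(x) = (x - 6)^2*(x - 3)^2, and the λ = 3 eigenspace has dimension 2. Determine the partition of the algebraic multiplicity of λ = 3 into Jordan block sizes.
Block sizes for λ = 3: [2, 2]

Step 1 — from the characteristic polynomial, algebraic multiplicity of λ = 3 is 4. From dim ker(A − (3)·I) = 2, there are exactly 2 Jordan blocks for λ = 3.
Step 2 — from the minimal polynomial, the factor (x − 3)^2 tells us the largest block for λ = 3 has size 2.
Step 3 — with total size 4, 2 blocks, and largest block 2, the block sizes (in nonincreasing order) are [2, 2].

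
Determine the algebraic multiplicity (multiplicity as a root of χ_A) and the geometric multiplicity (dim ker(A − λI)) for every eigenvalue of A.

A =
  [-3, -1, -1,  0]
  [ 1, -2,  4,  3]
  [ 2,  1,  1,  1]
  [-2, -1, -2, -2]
λ = -2: alg = 2, geom = 1; λ = -1: alg = 2, geom = 1

Step 1 — factor the characteristic polynomial to read off the algebraic multiplicities:
  χ_A(x) = (x + 1)^2*(x + 2)^2

Step 2 — compute geometric multiplicities via the rank-nullity identity g(λ) = n − rank(A − λI):
  rank(A − (-2)·I) = 3, so dim ker(A − (-2)·I) = n − 3 = 1
  rank(A − (-1)·I) = 3, so dim ker(A − (-1)·I) = n − 3 = 1

Summary:
  λ = -2: algebraic multiplicity = 2, geometric multiplicity = 1
  λ = -1: algebraic multiplicity = 2, geometric multiplicity = 1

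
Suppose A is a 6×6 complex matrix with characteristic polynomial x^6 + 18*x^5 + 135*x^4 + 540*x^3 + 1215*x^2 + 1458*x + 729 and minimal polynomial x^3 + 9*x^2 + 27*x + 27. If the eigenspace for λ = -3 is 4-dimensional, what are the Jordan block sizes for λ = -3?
Block sizes for λ = -3: [3, 1, 1, 1]

Step 1 — from the characteristic polynomial, algebraic multiplicity of λ = -3 is 6. From dim ker(A − (-3)·I) = 4, there are exactly 4 Jordan blocks for λ = -3.
Step 2 — from the minimal polynomial, the factor (x + 3)^3 tells us the largest block for λ = -3 has size 3.
Step 3 — with total size 6, 4 blocks, and largest block 3, the block sizes (in nonincreasing order) are [3, 1, 1, 1].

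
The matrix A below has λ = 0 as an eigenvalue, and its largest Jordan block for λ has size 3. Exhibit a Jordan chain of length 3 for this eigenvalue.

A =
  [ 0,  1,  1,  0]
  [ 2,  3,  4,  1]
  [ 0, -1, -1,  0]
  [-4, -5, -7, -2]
A Jordan chain for λ = 0 of length 3:
v_1 = (2, 2, -2, -2)ᵀ
v_2 = (0, 2, 0, -4)ᵀ
v_3 = (1, 0, 0, 0)ᵀ

Let N = A − (0)·I. We want v_3 with N^3 v_3 = 0 but N^2 v_3 ≠ 0; then v_{j-1} := N · v_j for j = 3, …, 2.

Pick v_3 = (1, 0, 0, 0)ᵀ.
Then v_2 = N · v_3 = (0, 2, 0, -4)ᵀ.
Then v_1 = N · v_2 = (2, 2, -2, -2)ᵀ.

Sanity check: (A − (0)·I) v_1 = (0, 0, 0, 0)ᵀ = 0. ✓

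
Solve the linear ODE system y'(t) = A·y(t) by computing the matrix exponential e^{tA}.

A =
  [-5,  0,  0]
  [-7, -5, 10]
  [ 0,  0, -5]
e^{tA} =
  [exp(-5*t), 0, 0]
  [-7*t*exp(-5*t), exp(-5*t), 10*t*exp(-5*t)]
  [0, 0, exp(-5*t)]

Strategy: write A = P · J · P⁻¹ where J is a Jordan canonical form, so e^{tA} = P · e^{tJ} · P⁻¹, and e^{tJ} can be computed block-by-block.

A has Jordan form
J =
  [-5,  1,  0]
  [ 0, -5,  0]
  [ 0,  0, -5]
(up to reordering of blocks).

Per-block formulas:
  For a 1×1 block at λ = -5: exp(t · [-5]) = [e^(-5t)].
  For a 2×2 Jordan block J_2(-5): exp(t · J_2(-5)) = e^(-5t)·(I + t·N), where N is the 2×2 nilpotent shift.

After assembling e^{tJ} and conjugating by P, we get:

e^{tA} =
  [exp(-5*t), 0, 0]
  [-7*t*exp(-5*t), exp(-5*t), 10*t*exp(-5*t)]
  [0, 0, exp(-5*t)]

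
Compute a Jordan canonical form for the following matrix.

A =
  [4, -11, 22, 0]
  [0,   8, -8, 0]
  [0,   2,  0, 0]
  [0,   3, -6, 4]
J_2(4) ⊕ J_1(4) ⊕ J_1(4)

The characteristic polynomial is
  det(x·I − A) = x^4 - 16*x^3 + 96*x^2 - 256*x + 256 = (x - 4)^4

Eigenvalues and multiplicities (the geometric multiplicity of λ is n − rank(A − λI), which equals the number of Jordan blocks for λ):
  λ = 4: algebraic multiplicity = 4, geometric multiplicity = 3

Determining the block sizes for each eigenvalue:
  λ = 4: 3 blocks summing to 4 forces exactly one block of size 2 and the rest size 1 → block sizes [2, 1, 1]

Assembling the blocks gives a Jordan form
J =
  [4, 1, 0, 0]
  [0, 4, 0, 0]
  [0, 0, 4, 0]
  [0, 0, 0, 4]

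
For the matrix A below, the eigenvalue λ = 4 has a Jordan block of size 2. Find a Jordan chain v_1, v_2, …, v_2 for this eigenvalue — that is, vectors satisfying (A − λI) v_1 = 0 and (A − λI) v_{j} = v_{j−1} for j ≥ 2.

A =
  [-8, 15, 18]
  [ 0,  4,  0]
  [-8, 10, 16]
A Jordan chain for λ = 4 of length 2:
v_1 = (-12, 0, -8)ᵀ
v_2 = (1, 0, 0)ᵀ

Let N = A − (4)·I. We want v_2 with N^2 v_2 = 0 but N^1 v_2 ≠ 0; then v_{j-1} := N · v_j for j = 2, …, 2.

Pick v_2 = (1, 0, 0)ᵀ.
Then v_1 = N · v_2 = (-12, 0, -8)ᵀ.

Sanity check: (A − (4)·I) v_1 = (0, 0, 0)ᵀ = 0. ✓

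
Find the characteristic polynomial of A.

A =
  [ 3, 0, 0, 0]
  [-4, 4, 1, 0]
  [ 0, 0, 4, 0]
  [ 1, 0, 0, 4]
x^4 - 15*x^3 + 84*x^2 - 208*x + 192

Expanding det(x·I − A) (e.g. by cofactor expansion or by noting that A is similar to its Jordan form J, which has the same characteristic polynomial as A) gives
  χ_A(x) = x^4 - 15*x^3 + 84*x^2 - 208*x + 192
which factors as (x - 4)^3*(x - 3). The eigenvalues (with algebraic multiplicities) are λ = 3 with multiplicity 1, λ = 4 with multiplicity 3.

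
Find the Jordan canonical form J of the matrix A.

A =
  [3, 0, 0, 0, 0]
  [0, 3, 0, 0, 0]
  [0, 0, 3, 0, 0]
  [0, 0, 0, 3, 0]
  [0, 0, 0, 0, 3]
J_1(3) ⊕ J_1(3) ⊕ J_1(3) ⊕ J_1(3) ⊕ J_1(3)

The characteristic polynomial is
  det(x·I − A) = x^5 - 15*x^4 + 90*x^3 - 270*x^2 + 405*x - 243 = (x - 3)^5

Eigenvalues and multiplicities (the geometric multiplicity of λ is n − rank(A − λI), which equals the number of Jordan blocks for λ):
  λ = 3: algebraic multiplicity = 5, geometric multiplicity = 5

Determining the block sizes for each eigenvalue:
  λ = 3: gm = am = 5, so every block has size 1 → block sizes [1, 1, 1, 1, 1]

Assembling the blocks gives a Jordan form
J =
  [3, 0, 0, 0, 0]
  [0, 3, 0, 0, 0]
  [0, 0, 3, 0, 0]
  [0, 0, 0, 3, 0]
  [0, 0, 0, 0, 3]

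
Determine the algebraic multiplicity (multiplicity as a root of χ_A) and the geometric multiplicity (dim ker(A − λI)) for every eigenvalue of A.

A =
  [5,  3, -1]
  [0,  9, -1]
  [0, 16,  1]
λ = 5: alg = 3, geom = 1

Step 1 — factor the characteristic polynomial to read off the algebraic multiplicities:
  χ_A(x) = (x - 5)^3

Step 2 — compute geometric multiplicities via the rank-nullity identity g(λ) = n − rank(A − λI):
  rank(A − (5)·I) = 2, so dim ker(A − (5)·I) = n − 2 = 1

Summary:
  λ = 5: algebraic multiplicity = 3, geometric multiplicity = 1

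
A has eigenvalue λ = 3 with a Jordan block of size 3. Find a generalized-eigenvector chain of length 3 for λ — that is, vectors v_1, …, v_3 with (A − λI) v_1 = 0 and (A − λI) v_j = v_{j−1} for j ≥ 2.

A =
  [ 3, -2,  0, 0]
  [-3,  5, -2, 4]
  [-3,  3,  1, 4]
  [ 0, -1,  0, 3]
A Jordan chain for λ = 3 of length 3:
v_1 = (6, 0, -3, 3)ᵀ
v_2 = (0, -3, -3, 0)ᵀ
v_3 = (1, 0, 0, 0)ᵀ

Let N = A − (3)·I. We want v_3 with N^3 v_3 = 0 but N^2 v_3 ≠ 0; then v_{j-1} := N · v_j for j = 3, …, 2.

Pick v_3 = (1, 0, 0, 0)ᵀ.
Then v_2 = N · v_3 = (0, -3, -3, 0)ᵀ.
Then v_1 = N · v_2 = (6, 0, -3, 3)ᵀ.

Sanity check: (A − (3)·I) v_1 = (0, 0, 0, 0)ᵀ = 0. ✓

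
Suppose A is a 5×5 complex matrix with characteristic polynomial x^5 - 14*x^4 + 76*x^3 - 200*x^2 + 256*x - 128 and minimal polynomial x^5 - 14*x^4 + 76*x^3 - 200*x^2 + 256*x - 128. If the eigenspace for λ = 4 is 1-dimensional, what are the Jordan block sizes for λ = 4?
Block sizes for λ = 4: [2]

Step 1 — from the characteristic polynomial, algebraic multiplicity of λ = 4 is 2. From dim ker(A − (4)·I) = 1, there are exactly 1 Jordan blocks for λ = 4.
Step 2 — from the minimal polynomial, the factor (x − 4)^2 tells us the largest block for λ = 4 has size 2.
Step 3 — with total size 2, 1 blocks, and largest block 2, the block sizes (in nonincreasing order) are [2].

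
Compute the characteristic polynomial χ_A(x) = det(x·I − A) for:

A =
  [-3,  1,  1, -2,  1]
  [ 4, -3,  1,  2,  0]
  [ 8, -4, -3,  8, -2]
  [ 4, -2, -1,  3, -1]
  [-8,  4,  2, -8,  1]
x^5 + 5*x^4 + 10*x^3 + 10*x^2 + 5*x + 1

Expanding det(x·I − A) (e.g. by cofactor expansion or by noting that A is similar to its Jordan form J, which has the same characteristic polynomial as A) gives
  χ_A(x) = x^5 + 5*x^4 + 10*x^3 + 10*x^2 + 5*x + 1
which factors as (x + 1)^5. The eigenvalues (with algebraic multiplicities) are λ = -1 with multiplicity 5.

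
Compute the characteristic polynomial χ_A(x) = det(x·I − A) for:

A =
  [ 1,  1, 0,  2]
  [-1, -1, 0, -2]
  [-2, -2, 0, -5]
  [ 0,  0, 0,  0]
x^4

Expanding det(x·I − A) (e.g. by cofactor expansion or by noting that A is similar to its Jordan form J, which has the same characteristic polynomial as A) gives
  χ_A(x) = x^4
which factors as x^4. The eigenvalues (with algebraic multiplicities) are λ = 0 with multiplicity 4.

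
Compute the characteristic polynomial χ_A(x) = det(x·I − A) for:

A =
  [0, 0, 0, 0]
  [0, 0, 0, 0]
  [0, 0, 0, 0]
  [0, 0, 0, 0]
x^4

Expanding det(x·I − A) (e.g. by cofactor expansion or by noting that A is similar to its Jordan form J, which has the same characteristic polynomial as A) gives
  χ_A(x) = x^4
which factors as x^4. The eigenvalues (with algebraic multiplicities) are λ = 0 with multiplicity 4.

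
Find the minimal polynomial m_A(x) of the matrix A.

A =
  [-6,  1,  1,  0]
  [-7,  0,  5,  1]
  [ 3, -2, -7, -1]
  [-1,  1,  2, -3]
x^2 + 8*x + 16

The characteristic polynomial is χ_A(x) = (x + 4)^4, so the eigenvalues are known. The minimal polynomial is
  m_A(x) = Π_λ (x − λ)^{k_λ}
where k_λ is the size of the *largest* Jordan block for λ (equivalently, the smallest k with (A − λI)^k v = 0 for every generalised eigenvector v of λ).

  λ = -4: largest Jordan block has size 2, contributing (x + 4)^2

So m_A(x) = (x + 4)^2 = x^2 + 8*x + 16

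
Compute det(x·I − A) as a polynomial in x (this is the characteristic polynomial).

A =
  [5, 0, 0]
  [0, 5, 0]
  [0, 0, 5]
x^3 - 15*x^2 + 75*x - 125

Expanding det(x·I − A) (e.g. by cofactor expansion or by noting that A is similar to its Jordan form J, which has the same characteristic polynomial as A) gives
  χ_A(x) = x^3 - 15*x^2 + 75*x - 125
which factors as (x - 5)^3. The eigenvalues (with algebraic multiplicities) are λ = 5 with multiplicity 3.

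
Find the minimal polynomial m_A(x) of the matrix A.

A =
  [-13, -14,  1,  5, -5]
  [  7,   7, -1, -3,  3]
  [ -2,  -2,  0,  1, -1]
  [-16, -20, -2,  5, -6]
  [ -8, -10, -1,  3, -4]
x^3 + 3*x^2 + 3*x + 1

The characteristic polynomial is χ_A(x) = (x + 1)^5, so the eigenvalues are known. The minimal polynomial is
  m_A(x) = Π_λ (x − λ)^{k_λ}
where k_λ is the size of the *largest* Jordan block for λ (equivalently, the smallest k with (A − λI)^k v = 0 for every generalised eigenvector v of λ).

  λ = -1: largest Jordan block has size 3, contributing (x + 1)^3

So m_A(x) = (x + 1)^3 = x^3 + 3*x^2 + 3*x + 1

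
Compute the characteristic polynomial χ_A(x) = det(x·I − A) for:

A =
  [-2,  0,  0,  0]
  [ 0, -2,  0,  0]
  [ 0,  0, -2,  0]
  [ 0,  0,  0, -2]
x^4 + 8*x^3 + 24*x^2 + 32*x + 16

Expanding det(x·I − A) (e.g. by cofactor expansion or by noting that A is similar to its Jordan form J, which has the same characteristic polynomial as A) gives
  χ_A(x) = x^4 + 8*x^3 + 24*x^2 + 32*x + 16
which factors as (x + 2)^4. The eigenvalues (with algebraic multiplicities) are λ = -2 with multiplicity 4.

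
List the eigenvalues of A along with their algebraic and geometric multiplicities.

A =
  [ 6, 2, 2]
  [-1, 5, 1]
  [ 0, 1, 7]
λ = 6: alg = 3, geom = 1

Step 1 — factor the characteristic polynomial to read off the algebraic multiplicities:
  χ_A(x) = (x - 6)^3

Step 2 — compute geometric multiplicities via the rank-nullity identity g(λ) = n − rank(A − λI):
  rank(A − (6)·I) = 2, so dim ker(A − (6)·I) = n − 2 = 1

Summary:
  λ = 6: algebraic multiplicity = 3, geometric multiplicity = 1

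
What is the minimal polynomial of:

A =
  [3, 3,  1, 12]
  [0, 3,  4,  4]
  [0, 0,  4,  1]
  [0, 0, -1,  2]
x^3 - 9*x^2 + 27*x - 27

The characteristic polynomial is χ_A(x) = (x - 3)^4, so the eigenvalues are known. The minimal polynomial is
  m_A(x) = Π_λ (x − λ)^{k_λ}
where k_λ is the size of the *largest* Jordan block for λ (equivalently, the smallest k with (A − λI)^k v = 0 for every generalised eigenvector v of λ).

  λ = 3: largest Jordan block has size 3, contributing (x − 3)^3

So m_A(x) = (x - 3)^3 = x^3 - 9*x^2 + 27*x - 27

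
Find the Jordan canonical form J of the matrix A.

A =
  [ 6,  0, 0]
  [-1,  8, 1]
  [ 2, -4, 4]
J_2(6) ⊕ J_1(6)

The characteristic polynomial is
  det(x·I − A) = x^3 - 18*x^2 + 108*x - 216 = (x - 6)^3

Eigenvalues and multiplicities (the geometric multiplicity of λ is n − rank(A − λI), which equals the number of Jordan blocks for λ):
  λ = 6: algebraic multiplicity = 3, geometric multiplicity = 2

Determining the block sizes for each eigenvalue:
  λ = 6: 2 blocks summing to 3 forces exactly one block of size 2 and the rest size 1 → block sizes [2, 1]

Assembling the blocks gives a Jordan form
J =
  [6, 1, 0]
  [0, 6, 0]
  [0, 0, 6]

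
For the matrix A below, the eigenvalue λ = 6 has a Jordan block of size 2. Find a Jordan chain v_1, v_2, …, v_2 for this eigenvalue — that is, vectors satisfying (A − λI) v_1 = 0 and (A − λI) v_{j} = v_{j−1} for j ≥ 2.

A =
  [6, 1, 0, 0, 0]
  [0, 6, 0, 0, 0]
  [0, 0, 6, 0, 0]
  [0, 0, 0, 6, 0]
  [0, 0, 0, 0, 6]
A Jordan chain for λ = 6 of length 2:
v_1 = (1, 0, 0, 0, 0)ᵀ
v_2 = (0, 1, 0, 0, 0)ᵀ

Let N = A − (6)·I. We want v_2 with N^2 v_2 = 0 but N^1 v_2 ≠ 0; then v_{j-1} := N · v_j for j = 2, …, 2.

Pick v_2 = (0, 1, 0, 0, 0)ᵀ.
Then v_1 = N · v_2 = (1, 0, 0, 0, 0)ᵀ.

Sanity check: (A − (6)·I) v_1 = (0, 0, 0, 0, 0)ᵀ = 0. ✓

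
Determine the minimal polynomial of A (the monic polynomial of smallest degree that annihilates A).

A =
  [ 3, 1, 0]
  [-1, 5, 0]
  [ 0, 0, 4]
x^2 - 8*x + 16

The characteristic polynomial is χ_A(x) = (x - 4)^3, so the eigenvalues are known. The minimal polynomial is
  m_A(x) = Π_λ (x − λ)^{k_λ}
where k_λ is the size of the *largest* Jordan block for λ (equivalently, the smallest k with (A − λI)^k v = 0 for every generalised eigenvector v of λ).

  λ = 4: largest Jordan block has size 2, contributing (x − 4)^2

So m_A(x) = (x - 4)^2 = x^2 - 8*x + 16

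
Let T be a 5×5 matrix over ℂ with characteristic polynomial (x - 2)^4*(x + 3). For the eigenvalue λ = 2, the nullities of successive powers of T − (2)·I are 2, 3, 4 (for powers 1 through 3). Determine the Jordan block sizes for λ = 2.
Block sizes for λ = 2: [3, 1]

From the dimensions of kernels of powers, the number of Jordan blocks of size at least j is d_j − d_{j−1} where d_j = dim ker(N^j) (with d_0 = 0). Computing the differences gives [2, 1, 1].
The number of blocks of size exactly k is (#blocks of size ≥ k) − (#blocks of size ≥ k + 1), so the partition is: 1 block(s) of size 1, 1 block(s) of size 3.
In nonincreasing order the block sizes are [3, 1].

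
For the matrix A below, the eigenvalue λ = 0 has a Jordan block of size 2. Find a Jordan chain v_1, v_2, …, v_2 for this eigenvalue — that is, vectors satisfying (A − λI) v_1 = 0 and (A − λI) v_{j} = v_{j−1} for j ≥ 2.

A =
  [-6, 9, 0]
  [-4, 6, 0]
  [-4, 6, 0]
A Jordan chain for λ = 0 of length 2:
v_1 = (-6, -4, -4)ᵀ
v_2 = (1, 0, 0)ᵀ

Let N = A − (0)·I. We want v_2 with N^2 v_2 = 0 but N^1 v_2 ≠ 0; then v_{j-1} := N · v_j for j = 2, …, 2.

Pick v_2 = (1, 0, 0)ᵀ.
Then v_1 = N · v_2 = (-6, -4, -4)ᵀ.

Sanity check: (A − (0)·I) v_1 = (0, 0, 0)ᵀ = 0. ✓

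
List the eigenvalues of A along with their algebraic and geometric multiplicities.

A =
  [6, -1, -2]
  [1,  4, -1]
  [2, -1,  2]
λ = 4: alg = 3, geom = 1

Step 1 — factor the characteristic polynomial to read off the algebraic multiplicities:
  χ_A(x) = (x - 4)^3

Step 2 — compute geometric multiplicities via the rank-nullity identity g(λ) = n − rank(A − λI):
  rank(A − (4)·I) = 2, so dim ker(A − (4)·I) = n − 2 = 1

Summary:
  λ = 4: algebraic multiplicity = 3, geometric multiplicity = 1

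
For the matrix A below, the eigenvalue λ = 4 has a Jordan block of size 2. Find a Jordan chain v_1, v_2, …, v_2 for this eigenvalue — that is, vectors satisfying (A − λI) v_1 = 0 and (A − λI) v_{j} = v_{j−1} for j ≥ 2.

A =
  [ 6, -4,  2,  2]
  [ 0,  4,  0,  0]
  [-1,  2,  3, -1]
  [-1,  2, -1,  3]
A Jordan chain for λ = 4 of length 2:
v_1 = (2, 0, -1, -1)ᵀ
v_2 = (1, 0, 0, 0)ᵀ

Let N = A − (4)·I. We want v_2 with N^2 v_2 = 0 but N^1 v_2 ≠ 0; then v_{j-1} := N · v_j for j = 2, …, 2.

Pick v_2 = (1, 0, 0, 0)ᵀ.
Then v_1 = N · v_2 = (2, 0, -1, -1)ᵀ.

Sanity check: (A − (4)·I) v_1 = (0, 0, 0, 0)ᵀ = 0. ✓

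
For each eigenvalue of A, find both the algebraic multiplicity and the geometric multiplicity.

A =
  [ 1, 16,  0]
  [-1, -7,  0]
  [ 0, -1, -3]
λ = -3: alg = 3, geom = 1

Step 1 — factor the characteristic polynomial to read off the algebraic multiplicities:
  χ_A(x) = (x + 3)^3

Step 2 — compute geometric multiplicities via the rank-nullity identity g(λ) = n − rank(A − λI):
  rank(A − (-3)·I) = 2, so dim ker(A − (-3)·I) = n − 2 = 1

Summary:
  λ = -3: algebraic multiplicity = 3, geometric multiplicity = 1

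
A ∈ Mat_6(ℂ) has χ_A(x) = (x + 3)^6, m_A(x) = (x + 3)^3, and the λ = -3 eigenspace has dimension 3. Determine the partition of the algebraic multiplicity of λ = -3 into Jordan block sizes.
Block sizes for λ = -3: [3, 2, 1]

Step 1 — from the characteristic polynomial, algebraic multiplicity of λ = -3 is 6. From dim ker(A − (-3)·I) = 3, there are exactly 3 Jordan blocks for λ = -3.
Step 2 — from the minimal polynomial, the factor (x + 3)^3 tells us the largest block for λ = -3 has size 3.
Step 3 — with total size 6, 3 blocks, and largest block 3, the block sizes (in nonincreasing order) are [3, 2, 1].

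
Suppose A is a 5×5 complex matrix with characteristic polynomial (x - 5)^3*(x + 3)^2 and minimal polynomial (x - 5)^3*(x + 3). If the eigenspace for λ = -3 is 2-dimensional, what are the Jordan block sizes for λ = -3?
Block sizes for λ = -3: [1, 1]

Step 1 — from the characteristic polynomial, algebraic multiplicity of λ = -3 is 2. From dim ker(A − (-3)·I) = 2, there are exactly 2 Jordan blocks for λ = -3.
Step 2 — from the minimal polynomial, the factor (x + 3) tells us the largest block for λ = -3 has size 1.
Step 3 — with total size 2, 2 blocks, and largest block 1, the block sizes (in nonincreasing order) are [1, 1].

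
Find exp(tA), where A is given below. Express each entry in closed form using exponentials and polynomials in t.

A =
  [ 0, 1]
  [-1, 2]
e^{tA} =
  [-t*exp(t) + exp(t), t*exp(t)]
  [-t*exp(t), t*exp(t) + exp(t)]

Strategy: write A = P · J · P⁻¹ where J is a Jordan canonical form, so e^{tA} = P · e^{tJ} · P⁻¹, and e^{tJ} can be computed block-by-block.

A has Jordan form
J =
  [1, 1]
  [0, 1]
(up to reordering of blocks).

Per-block formulas:
  For a 2×2 Jordan block J_2(1): exp(t · J_2(1)) = e^(1t)·(I + t·N), where N is the 2×2 nilpotent shift.

After assembling e^{tJ} and conjugating by P, we get:

e^{tA} =
  [-t*exp(t) + exp(t), t*exp(t)]
  [-t*exp(t), t*exp(t) + exp(t)]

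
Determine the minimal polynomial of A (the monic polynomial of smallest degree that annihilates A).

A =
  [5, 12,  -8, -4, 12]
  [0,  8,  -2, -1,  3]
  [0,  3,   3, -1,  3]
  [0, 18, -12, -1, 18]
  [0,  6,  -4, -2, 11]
x^2 - 11*x + 30

The characteristic polynomial is χ_A(x) = (x - 6)*(x - 5)^4, so the eigenvalues are known. The minimal polynomial is
  m_A(x) = Π_λ (x − λ)^{k_λ}
where k_λ is the size of the *largest* Jordan block for λ (equivalently, the smallest k with (A − λI)^k v = 0 for every generalised eigenvector v of λ).

  λ = 5: largest Jordan block has size 1, contributing (x − 5)
  λ = 6: largest Jordan block has size 1, contributing (x − 6)

So m_A(x) = (x - 6)*(x - 5) = x^2 - 11*x + 30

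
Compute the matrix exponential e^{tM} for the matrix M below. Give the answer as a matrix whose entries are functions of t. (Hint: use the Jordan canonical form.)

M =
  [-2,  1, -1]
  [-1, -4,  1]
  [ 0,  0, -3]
e^{tM} =
  [t*exp(-3*t) + exp(-3*t), t*exp(-3*t), -t*exp(-3*t)]
  [-t*exp(-3*t), -t*exp(-3*t) + exp(-3*t), t*exp(-3*t)]
  [0, 0, exp(-3*t)]

Strategy: write M = P · J · P⁻¹ where J is a Jordan canonical form, so e^{tM} = P · e^{tJ} · P⁻¹, and e^{tJ} can be computed block-by-block.

M has Jordan form
J =
  [-3,  1,  0]
  [ 0, -3,  0]
  [ 0,  0, -3]
(up to reordering of blocks).

Per-block formulas:
  For a 1×1 block at λ = -3: exp(t · [-3]) = [e^(-3t)].
  For a 2×2 Jordan block J_2(-3): exp(t · J_2(-3)) = e^(-3t)·(I + t·N), where N is the 2×2 nilpotent shift.

After assembling e^{tJ} and conjugating by P, we get:

e^{tM} =
  [t*exp(-3*t) + exp(-3*t), t*exp(-3*t), -t*exp(-3*t)]
  [-t*exp(-3*t), -t*exp(-3*t) + exp(-3*t), t*exp(-3*t)]
  [0, 0, exp(-3*t)]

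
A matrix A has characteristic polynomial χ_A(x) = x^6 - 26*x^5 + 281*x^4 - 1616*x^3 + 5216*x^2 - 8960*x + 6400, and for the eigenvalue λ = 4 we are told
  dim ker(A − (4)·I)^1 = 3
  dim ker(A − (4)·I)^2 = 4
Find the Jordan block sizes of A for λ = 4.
Block sizes for λ = 4: [2, 1, 1]

From the dimensions of kernels of powers, the number of Jordan blocks of size at least j is d_j − d_{j−1} where d_j = dim ker(N^j) (with d_0 = 0). Computing the differences gives [3, 1].
The number of blocks of size exactly k is (#blocks of size ≥ k) − (#blocks of size ≥ k + 1), so the partition is: 2 block(s) of size 1, 1 block(s) of size 2.
In nonincreasing order the block sizes are [2, 1, 1].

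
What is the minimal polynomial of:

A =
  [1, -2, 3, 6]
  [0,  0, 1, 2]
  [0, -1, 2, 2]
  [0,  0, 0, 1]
x^3 - 3*x^2 + 3*x - 1

The characteristic polynomial is χ_A(x) = (x - 1)^4, so the eigenvalues are known. The minimal polynomial is
  m_A(x) = Π_λ (x − λ)^{k_λ}
where k_λ is the size of the *largest* Jordan block for λ (equivalently, the smallest k with (A − λI)^k v = 0 for every generalised eigenvector v of λ).

  λ = 1: largest Jordan block has size 3, contributing (x − 1)^3

So m_A(x) = (x - 1)^3 = x^3 - 3*x^2 + 3*x - 1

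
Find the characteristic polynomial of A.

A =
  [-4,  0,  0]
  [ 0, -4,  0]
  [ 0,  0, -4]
x^3 + 12*x^2 + 48*x + 64

Expanding det(x·I − A) (e.g. by cofactor expansion or by noting that A is similar to its Jordan form J, which has the same characteristic polynomial as A) gives
  χ_A(x) = x^3 + 12*x^2 + 48*x + 64
which factors as (x + 4)^3. The eigenvalues (with algebraic multiplicities) are λ = -4 with multiplicity 3.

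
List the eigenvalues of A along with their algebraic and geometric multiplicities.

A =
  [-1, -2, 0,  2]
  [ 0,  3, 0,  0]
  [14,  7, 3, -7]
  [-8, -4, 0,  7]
λ = 3: alg = 4, geom = 3

Step 1 — factor the characteristic polynomial to read off the algebraic multiplicities:
  χ_A(x) = (x - 3)^4

Step 2 — compute geometric multiplicities via the rank-nullity identity g(λ) = n − rank(A − λI):
  rank(A − (3)·I) = 1, so dim ker(A − (3)·I) = n − 1 = 3

Summary:
  λ = 3: algebraic multiplicity = 4, geometric multiplicity = 3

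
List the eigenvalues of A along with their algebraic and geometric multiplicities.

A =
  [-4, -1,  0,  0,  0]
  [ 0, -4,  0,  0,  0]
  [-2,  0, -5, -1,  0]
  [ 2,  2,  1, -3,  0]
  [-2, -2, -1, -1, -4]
λ = -4: alg = 5, geom = 3

Step 1 — factor the characteristic polynomial to read off the algebraic multiplicities:
  χ_A(x) = (x + 4)^5

Step 2 — compute geometric multiplicities via the rank-nullity identity g(λ) = n − rank(A − λI):
  rank(A − (-4)·I) = 2, so dim ker(A − (-4)·I) = n − 2 = 3

Summary:
  λ = -4: algebraic multiplicity = 5, geometric multiplicity = 3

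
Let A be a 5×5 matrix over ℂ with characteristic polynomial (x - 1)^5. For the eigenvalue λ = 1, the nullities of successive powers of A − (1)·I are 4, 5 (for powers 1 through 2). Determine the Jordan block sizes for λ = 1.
Block sizes for λ = 1: [2, 1, 1, 1]

From the dimensions of kernels of powers, the number of Jordan blocks of size at least j is d_j − d_{j−1} where d_j = dim ker(N^j) (with d_0 = 0). Computing the differences gives [4, 1].
The number of blocks of size exactly k is (#blocks of size ≥ k) − (#blocks of size ≥ k + 1), so the partition is: 3 block(s) of size 1, 1 block(s) of size 2.
In nonincreasing order the block sizes are [2, 1, 1, 1].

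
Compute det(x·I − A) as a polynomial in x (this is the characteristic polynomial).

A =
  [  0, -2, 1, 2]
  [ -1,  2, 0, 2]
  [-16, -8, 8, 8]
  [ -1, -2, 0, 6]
x^4 - 16*x^3 + 96*x^2 - 256*x + 256

Expanding det(x·I − A) (e.g. by cofactor expansion or by noting that A is similar to its Jordan form J, which has the same characteristic polynomial as A) gives
  χ_A(x) = x^4 - 16*x^3 + 96*x^2 - 256*x + 256
which factors as (x - 4)^4. The eigenvalues (with algebraic multiplicities) are λ = 4 with multiplicity 4.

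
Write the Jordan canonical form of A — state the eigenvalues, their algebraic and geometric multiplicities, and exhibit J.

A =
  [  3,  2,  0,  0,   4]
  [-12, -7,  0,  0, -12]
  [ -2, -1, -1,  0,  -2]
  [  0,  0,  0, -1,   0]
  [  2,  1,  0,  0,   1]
J_2(-1) ⊕ J_1(-1) ⊕ J_1(-1) ⊕ J_1(-1)

The characteristic polynomial is
  det(x·I − A) = x^5 + 5*x^4 + 10*x^3 + 10*x^2 + 5*x + 1 = (x + 1)^5

Eigenvalues and multiplicities (the geometric multiplicity of λ is n − rank(A − λI), which equals the number of Jordan blocks for λ):
  λ = -1: algebraic multiplicity = 5, geometric multiplicity = 4

Determining the block sizes for each eigenvalue:
  λ = -1: 4 blocks summing to 5 forces exactly one block of size 2 and the rest size 1 → block sizes [2, 1, 1, 1]

Assembling the blocks gives a Jordan form
J =
  [-1,  1,  0,  0,  0]
  [ 0, -1,  0,  0,  0]
  [ 0,  0, -1,  0,  0]
  [ 0,  0,  0, -1,  0]
  [ 0,  0,  0,  0, -1]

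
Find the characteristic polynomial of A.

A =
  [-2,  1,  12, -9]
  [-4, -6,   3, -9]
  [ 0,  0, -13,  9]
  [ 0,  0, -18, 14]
x^4 + 7*x^3 - 12*x^2 - 176*x - 320

Expanding det(x·I − A) (e.g. by cofactor expansion or by noting that A is similar to its Jordan form J, which has the same characteristic polynomial as A) gives
  χ_A(x) = x^4 + 7*x^3 - 12*x^2 - 176*x - 320
which factors as (x - 5)*(x + 4)^3. The eigenvalues (with algebraic multiplicities) are λ = -4 with multiplicity 3, λ = 5 with multiplicity 1.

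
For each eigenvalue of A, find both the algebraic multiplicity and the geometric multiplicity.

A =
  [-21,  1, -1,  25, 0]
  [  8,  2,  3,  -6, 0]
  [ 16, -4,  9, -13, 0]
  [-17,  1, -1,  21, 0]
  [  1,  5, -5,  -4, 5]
λ = -4: alg = 1, geom = 1; λ = 5: alg = 4, geom = 2

Step 1 — factor the characteristic polynomial to read off the algebraic multiplicities:
  χ_A(x) = (x - 5)^4*(x + 4)

Step 2 — compute geometric multiplicities via the rank-nullity identity g(λ) = n − rank(A − λI):
  rank(A − (-4)·I) = 4, so dim ker(A − (-4)·I) = n − 4 = 1
  rank(A − (5)·I) = 3, so dim ker(A − (5)·I) = n − 3 = 2

Summary:
  λ = -4: algebraic multiplicity = 1, geometric multiplicity = 1
  λ = 5: algebraic multiplicity = 4, geometric multiplicity = 2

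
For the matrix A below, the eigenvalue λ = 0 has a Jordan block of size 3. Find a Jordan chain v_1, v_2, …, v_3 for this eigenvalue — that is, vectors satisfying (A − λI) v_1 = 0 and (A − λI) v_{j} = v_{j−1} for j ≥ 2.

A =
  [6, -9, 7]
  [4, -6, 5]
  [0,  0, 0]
A Jordan chain for λ = 0 of length 3:
v_1 = (-3, -2, 0)ᵀ
v_2 = (7, 5, 0)ᵀ
v_3 = (0, 0, 1)ᵀ

Let N = A − (0)·I. We want v_3 with N^3 v_3 = 0 but N^2 v_3 ≠ 0; then v_{j-1} := N · v_j for j = 3, …, 2.

Pick v_3 = (0, 0, 1)ᵀ.
Then v_2 = N · v_3 = (7, 5, 0)ᵀ.
Then v_1 = N · v_2 = (-3, -2, 0)ᵀ.

Sanity check: (A − (0)·I) v_1 = (0, 0, 0)ᵀ = 0. ✓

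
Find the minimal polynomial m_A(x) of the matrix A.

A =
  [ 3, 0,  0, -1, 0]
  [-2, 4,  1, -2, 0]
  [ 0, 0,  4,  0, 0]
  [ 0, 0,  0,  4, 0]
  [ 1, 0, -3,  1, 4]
x^3 - 11*x^2 + 40*x - 48

The characteristic polynomial is χ_A(x) = (x - 4)^4*(x - 3), so the eigenvalues are known. The minimal polynomial is
  m_A(x) = Π_λ (x − λ)^{k_λ}
where k_λ is the size of the *largest* Jordan block for λ (equivalently, the smallest k with (A − λI)^k v = 0 for every generalised eigenvector v of λ).

  λ = 3: largest Jordan block has size 1, contributing (x − 3)
  λ = 4: largest Jordan block has size 2, contributing (x − 4)^2

So m_A(x) = (x - 4)^2*(x - 3) = x^3 - 11*x^2 + 40*x - 48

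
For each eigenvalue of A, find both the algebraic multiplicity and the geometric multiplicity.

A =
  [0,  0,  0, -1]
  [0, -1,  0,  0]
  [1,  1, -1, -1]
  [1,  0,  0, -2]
λ = -1: alg = 4, geom = 2

Step 1 — factor the characteristic polynomial to read off the algebraic multiplicities:
  χ_A(x) = (x + 1)^4

Step 2 — compute geometric multiplicities via the rank-nullity identity g(λ) = n − rank(A − λI):
  rank(A − (-1)·I) = 2, so dim ker(A − (-1)·I) = n − 2 = 2

Summary:
  λ = -1: algebraic multiplicity = 4, geometric multiplicity = 2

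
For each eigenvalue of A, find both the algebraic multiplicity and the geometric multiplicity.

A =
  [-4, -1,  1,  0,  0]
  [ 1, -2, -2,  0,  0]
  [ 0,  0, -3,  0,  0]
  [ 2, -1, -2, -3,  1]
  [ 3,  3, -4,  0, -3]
λ = -3: alg = 5, geom = 2

Step 1 — factor the characteristic polynomial to read off the algebraic multiplicities:
  χ_A(x) = (x + 3)^5

Step 2 — compute geometric multiplicities via the rank-nullity identity g(λ) = n − rank(A − λI):
  rank(A − (-3)·I) = 3, so dim ker(A − (-3)·I) = n − 3 = 2

Summary:
  λ = -3: algebraic multiplicity = 5, geometric multiplicity = 2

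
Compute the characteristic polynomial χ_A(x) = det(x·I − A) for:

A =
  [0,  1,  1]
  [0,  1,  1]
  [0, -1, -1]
x^3

Expanding det(x·I − A) (e.g. by cofactor expansion or by noting that A is similar to its Jordan form J, which has the same characteristic polynomial as A) gives
  χ_A(x) = x^3
which factors as x^3. The eigenvalues (with algebraic multiplicities) are λ = 0 with multiplicity 3.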